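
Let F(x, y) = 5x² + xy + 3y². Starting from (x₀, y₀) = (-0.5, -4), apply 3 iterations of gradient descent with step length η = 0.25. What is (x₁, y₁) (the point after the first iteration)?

(1.75, 2.125)

∇F = (10x + y, x + 6y)
Step 1: at (-0.5, -4), ∇F = (-9, -24.5) → (-0.5, -4) − 0.25·(-9, -24.5) = (1.75, 2.125)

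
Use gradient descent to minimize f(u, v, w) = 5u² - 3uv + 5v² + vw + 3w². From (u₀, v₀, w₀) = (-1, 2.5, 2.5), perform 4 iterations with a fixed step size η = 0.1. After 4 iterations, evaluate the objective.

0.01391256

∇f = (10u - 3v, -3u + 10v + w, v + 6w)
(u₁, v₁, w₁) = (-1, 2.5, 2.5) − 0.1·(-17.5, 30.5, 17.5) = (0.75, -0.55, 0.75)
(u₂, v₂, w₂) = (0.75, -0.55, 0.75) − 0.1·(9.15, -7, 3.95) = (-0.165, 0.15, 0.355)
(u₃, v₃, w₃) = (-0.165, 0.15, 0.355) − 0.1·(-2.1, 2.35, 2.28) = (0.045, -0.085, 0.127)
(u₄, v₄, w₄) = (0.045, -0.085, 0.127) − 0.1·(0.705, -0.858, 0.677) = (-0.0255, 0.0008, 0.0593)
f(-0.0255, 0.0008, 0.0593) = 0.01391256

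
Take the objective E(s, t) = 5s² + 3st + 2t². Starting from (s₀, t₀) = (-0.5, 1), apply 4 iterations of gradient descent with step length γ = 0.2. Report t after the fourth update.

∇E = (10s + 3t, 3s + 4t)
Step 1: at (-0.5, 1), ∇E = (-2, 2.5) → (-0.5, 1) − 0.2·(-2, 2.5) = (-0.1, 0.5)
Step 2: at (-0.1, 0.5), ∇E = (0.5, 1.7) → (-0.1, 0.5) − 0.2·(0.5, 1.7) = (-0.2, 0.16)
Step 3: at (-0.2, 0.16), ∇E = (-1.52, 0.04) → (-0.2, 0.16) − 0.2·(-1.52, 0.04) = (0.104, 0.152)
Step 4: at (0.104, 0.152), ∇E = (1.496, 0.92) → (0.104, 0.152) − 0.2·(1.496, 0.92) = (-0.1952, -0.032)
t = -0.032

-0.032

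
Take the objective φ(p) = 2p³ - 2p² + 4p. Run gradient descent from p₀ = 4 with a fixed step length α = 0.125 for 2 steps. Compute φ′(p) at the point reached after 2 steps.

φ′(p) = 6p² - 4p + 4
p₁ = 4 − 0.125·84 = -6.5
p₂ = -6.5 − 0.125·283.5 = -41.9375
φ′(p) at (-41.9375) = 10724.2734375

10724.2734375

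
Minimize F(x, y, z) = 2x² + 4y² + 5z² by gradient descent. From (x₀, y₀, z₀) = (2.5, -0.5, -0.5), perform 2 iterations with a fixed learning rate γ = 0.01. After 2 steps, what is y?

-0.4232

∇F = (4x, 8y, 10z)
(x₁, y₁, z₁) = (2.5, -0.5, -0.5) − 0.01·(10, -4, -5) = (2.4, -0.46, -0.45)
(x₂, y₂, z₂) = (2.4, -0.46, -0.45) − 0.01·(9.6, -3.68, -4.5) = (2.304, -0.4232, -0.405)
y = -0.4232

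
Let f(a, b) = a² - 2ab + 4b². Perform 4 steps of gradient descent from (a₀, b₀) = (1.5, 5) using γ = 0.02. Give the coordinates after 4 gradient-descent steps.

∇f = (2a - 2b, -2a + 8b)
(a₁, b₁) = (1.5, 5) − 0.02·(-7, 37) = (1.64, 4.26)
(a₂, b₂) = (1.64, 4.26) − 0.02·(-5.24, 30.8) = (1.7448, 3.644)
(a₃, b₃) = (1.7448, 3.644) − 0.02·(-3.7984, 25.6624) = (1.820768, 3.130752)
(a₄, b₄) = (1.820768, 3.130752) − 0.02·(-2.619968, 21.40448) = (1.87316736, 2.7026624)

(1.87316736, 2.7026624)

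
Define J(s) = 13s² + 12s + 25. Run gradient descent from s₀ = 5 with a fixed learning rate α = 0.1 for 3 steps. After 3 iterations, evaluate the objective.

J′(s) = 26s + 12
Step 1: J′(5) = 142; s₁ = 5 − 0.1·142 = -9.2
Step 2: J′(-9.2) = -227.2; s₂ = -9.2 − 0.1·(-227.2) = 13.52
Step 3: J′(13.52) = 363.52; s₃ = 13.52 − 0.1·363.52 = -22.832
J(-22.832) = 6527.918912

6527.918912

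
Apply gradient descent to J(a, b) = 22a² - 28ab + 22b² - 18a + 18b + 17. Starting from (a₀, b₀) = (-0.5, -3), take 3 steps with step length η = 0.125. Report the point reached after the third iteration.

∇J = (44a - 28b - 18, -28a + 44b + 18)
Step 1: at (-0.5, -3), ∇J = (44, -100) → (-0.5, -3) − 0.125·(44, -100) = (-6, 9.5)
Step 2: at (-6, 9.5), ∇J = (-548, 604) → (-6, 9.5) − 0.125·(-548, 604) = (62.5, -66)
Step 3: at (62.5, -66), ∇J = (4580, -4636) → (62.5, -66) − 0.125·(4580, -4636) = (-510, 513.5)

(-510, 513.5)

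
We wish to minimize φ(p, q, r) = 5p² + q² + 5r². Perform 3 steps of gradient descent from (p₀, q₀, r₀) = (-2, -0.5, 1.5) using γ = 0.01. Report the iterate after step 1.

(-1.8, -0.49, 1.35)

∇φ = (10p, 2q, 10r)
Step 1: at (-2, -0.5, 1.5), ∇φ = (-20, -1, 15) → (-2, -0.5, 1.5) − 0.01·(-20, -1, 15) = (-1.8, -0.49, 1.35)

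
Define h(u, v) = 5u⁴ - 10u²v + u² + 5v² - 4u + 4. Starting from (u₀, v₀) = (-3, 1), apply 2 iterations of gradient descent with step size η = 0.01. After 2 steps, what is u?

1.2142

∇h = (20u³ - 20uv + 2u - 4, -10u² + 10v)
Step 1: at (-3, 1), ∇h = (-490, -80) → (-3, 1) − 0.01·(-490, -80) = (1.9, 1.8)
Step 2: at (1.9, 1.8), ∇h = (68.58, -18.1) → (1.9, 1.8) − 0.01·(68.58, -18.1) = (1.2142, 1.981)
u = 1.2142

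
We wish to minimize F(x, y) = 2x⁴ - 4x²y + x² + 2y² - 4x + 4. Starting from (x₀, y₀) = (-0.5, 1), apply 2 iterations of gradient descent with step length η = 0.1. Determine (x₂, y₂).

(0.0136, 0.456)

∇F = (8x³ - 8xy + 2x - 4, -4x² + 4y)
Step 1: at (-0.5, 1), ∇F = (-2, 3) → (-0.5, 1) − 0.1·(-2, 3) = (-0.3, 0.7)
Step 2: at (-0.3, 0.7), ∇F = (-3.136, 2.44) → (-0.3, 0.7) − 0.1·(-3.136, 2.44) = (0.0136, 0.456)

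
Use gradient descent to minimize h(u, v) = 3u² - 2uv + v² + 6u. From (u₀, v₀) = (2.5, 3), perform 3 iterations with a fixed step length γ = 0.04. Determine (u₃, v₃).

∇h = (6u - 2v + 6, -2u + 2v)
(u₁, v₁) = (2.5, 3) − 0.04·(15, 1) = (1.9, 2.96)
(u₂, v₂) = (1.9, 2.96) − 0.04·(11.48, 2.12) = (1.4408, 2.8752)
(u₃, v₃) = (1.4408, 2.8752) − 0.04·(8.8944, 2.8688) = (1.085024, 2.760448)

(1.085024, 2.760448)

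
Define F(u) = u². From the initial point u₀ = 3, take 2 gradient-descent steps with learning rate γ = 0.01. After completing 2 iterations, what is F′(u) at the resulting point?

5.7624

F′(u) = 2u
u₁ = 3 − 0.01·6 = 2.94
u₂ = 2.94 − 0.01·5.88 = 2.8812
F′(u) at (2.8812) = 5.7624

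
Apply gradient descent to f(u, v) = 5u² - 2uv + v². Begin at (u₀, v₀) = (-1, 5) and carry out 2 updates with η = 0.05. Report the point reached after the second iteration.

∇f = (10u - 2v, -2u + 2v)
Step 1: at (-1, 5), ∇f = (-20, 12) → (-1, 5) − 0.05·(-20, 12) = (0, 4.4)
Step 2: at (0, 4.4), ∇f = (-8.8, 8.8) → (0, 4.4) − 0.05·(-8.8, 8.8) = (0.44, 3.96)

(0.44, 3.96)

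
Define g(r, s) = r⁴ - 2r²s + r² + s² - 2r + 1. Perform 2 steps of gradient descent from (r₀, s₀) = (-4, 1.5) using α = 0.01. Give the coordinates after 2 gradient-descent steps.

(-1.48375552, 1.804128)

∇g = (4r³ - 4rs + 2r - 2, -2r² + 2s)
Step 1: at (-4, 1.5), ∇g = (-242, -29) → (-4, 1.5) − 0.01·(-242, -29) = (-1.58, 1.79)
Step 2: at (-1.58, 1.79), ∇g = (-9.624448, -1.4128) → (-1.58, 1.79) − 0.01·(-9.624448, -1.4128) = (-1.48375552, 1.804128)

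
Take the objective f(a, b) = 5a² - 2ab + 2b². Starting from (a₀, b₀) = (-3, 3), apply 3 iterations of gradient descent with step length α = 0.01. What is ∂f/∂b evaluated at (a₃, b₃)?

14.076432

∇f = (10a - 2b, -2a + 4b)
Step 1: at (-3, 3), ∇f = (-36, 18) → (-3, 3) − 0.01·(-36, 18) = (-2.64, 2.82)
Step 2: at (-2.64, 2.82), ∇f = (-32.04, 16.56) → (-2.64, 2.82) − 0.01·(-32.04, 16.56) = (-2.3196, 2.6544)
Step 3: at (-2.3196, 2.6544), ∇f = (-28.5048, 15.2568) → (-2.3196, 2.6544) − 0.01·(-28.5048, 15.2568) = (-2.034552, 2.501832)
∂f/∂b at (-2.034552, 2.501832) = 14.076432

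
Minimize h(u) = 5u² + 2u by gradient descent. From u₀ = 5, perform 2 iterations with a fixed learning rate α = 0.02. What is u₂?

3.128

h′(u) = 10u + 2
u₁ = 5 − 0.02·52 = 3.96
u₂ = 3.96 − 0.02·41.6 = 3.128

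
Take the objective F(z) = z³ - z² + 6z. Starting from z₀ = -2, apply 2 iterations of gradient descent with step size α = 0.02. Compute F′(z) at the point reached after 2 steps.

39.296978541568

F′(z) = 3z² - 2z + 6
Step 1: F′(-2) = 22; z₁ = -2 − 0.02·22 = -2.44
Step 2: F′(-2.44) = 28.7408; z₂ = -2.44 − 0.02·28.7408 = -3.014816
F′(z) at (-3.014816) = 39.296978541568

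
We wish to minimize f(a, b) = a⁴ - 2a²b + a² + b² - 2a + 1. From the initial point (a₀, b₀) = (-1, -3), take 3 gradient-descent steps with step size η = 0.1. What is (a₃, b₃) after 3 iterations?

∇f = (4a³ - 4ab + 2a - 2, -2a² + 2b)
Step 1: at (-1, -3), ∇f = (-20, -8) → (-1, -3) − 0.1·(-20, -8) = (1, -2.2)
Step 2: at (1, -2.2), ∇f = (12.8, -6.4) → (1, -2.2) − 0.1·(12.8, -6.4) = (-0.28, -1.56)
Step 3: at (-0.28, -1.56), ∇f = (-4.395008, -3.2768) → (-0.28, -1.56) − 0.1·(-4.395008, -3.2768) = (0.1595008, -1.23232)

(0.1595008, -1.23232)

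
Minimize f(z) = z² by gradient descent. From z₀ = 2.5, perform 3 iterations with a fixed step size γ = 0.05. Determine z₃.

f′(z) = 2z
Step 1: f′(2.5) = 5; z₁ = 2.5 − 0.05·5 = 2.25
Step 2: f′(2.25) = 4.5; z₂ = 2.25 − 0.05·4.5 = 2.025
Step 3: f′(2.025) = 4.05; z₃ = 2.025 − 0.05·4.05 = 1.8225

1.8225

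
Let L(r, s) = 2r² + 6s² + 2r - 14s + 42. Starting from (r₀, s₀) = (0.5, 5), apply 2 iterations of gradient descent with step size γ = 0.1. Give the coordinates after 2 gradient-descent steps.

∇L = (4r + 2, 12s - 14)
(r₁, s₁) = (0.5, 5) − 0.1·(4, 46) = (0.1, 0.4)
(r₂, s₂) = (0.1, 0.4) − 0.1·(2.4, -9.2) = (-0.14, 1.32)

(-0.14, 1.32)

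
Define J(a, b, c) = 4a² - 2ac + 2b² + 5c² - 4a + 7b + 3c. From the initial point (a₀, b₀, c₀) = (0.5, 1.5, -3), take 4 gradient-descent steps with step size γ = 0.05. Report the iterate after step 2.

(0.16, 0.33, -0.93)

∇J = (8a - 2c - 4, 4b + 7, -2a + 10c + 3)
Step 1: at (0.5, 1.5, -3), ∇J = (6, 13, -28) → (0.5, 1.5, -3) − 0.05·(6, 13, -28) = (0.2, 0.85, -1.6)
Step 2: at (0.2, 0.85, -1.6), ∇J = (0.8, 10.4, -13.4) → (0.2, 0.85, -1.6) − 0.05·(0.8, 10.4, -13.4) = (0.16, 0.33, -0.93)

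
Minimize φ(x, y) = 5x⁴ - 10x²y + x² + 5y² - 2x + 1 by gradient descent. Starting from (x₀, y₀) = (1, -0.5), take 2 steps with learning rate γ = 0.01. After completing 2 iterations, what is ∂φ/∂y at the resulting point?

-6.1221456

∇φ = (20x³ - 20xy + 2x - 2, -10x² + 10y)
(x₁, y₁) = (1, -0.5) − 0.01·(30, -15) = (0.7, -0.35)
(x₂, y₂) = (0.7, -0.35) − 0.01·(11.16, -8.4) = (0.5884, -0.266)
∂φ/∂y at (0.5884, -0.266) = -6.1221456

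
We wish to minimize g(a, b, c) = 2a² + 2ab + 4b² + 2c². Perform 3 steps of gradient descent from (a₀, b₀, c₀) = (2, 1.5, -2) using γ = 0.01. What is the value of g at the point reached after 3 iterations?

∇g = (4a + 2b, 2a + 8b, 4c)
(a₁, b₁, c₁) = (2, 1.5, -2) − 0.01·(11, 16, -8) = (1.89, 1.34, -1.92)
(a₂, b₂, c₂) = (1.89, 1.34, -1.92) − 0.01·(10.24, 14.5, -7.68) = (1.7876, 1.195, -1.8432)
(a₃, b₃, c₃) = (1.7876, 1.195, -1.8432) − 0.01·(9.5404, 13.1352, -7.3728) = (1.692196, 1.063648, -1.769472)
g(1.692196, 1.063648, -1.769472) = 20.114306976032

20.114306976032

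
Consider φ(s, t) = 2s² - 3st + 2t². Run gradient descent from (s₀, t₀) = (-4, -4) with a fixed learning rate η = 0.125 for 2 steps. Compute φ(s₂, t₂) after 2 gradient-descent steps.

9.37890625

∇φ = (4s - 3t, -3s + 4t)
(s₁, t₁) = (-4, -4) − 0.125·(-4, -4) = (-3.5, -3.5)
(s₂, t₂) = (-3.5, -3.5) − 0.125·(-3.5, -3.5) = (-3.0625, -3.0625)
φ(-3.0625, -3.0625) = 9.37890625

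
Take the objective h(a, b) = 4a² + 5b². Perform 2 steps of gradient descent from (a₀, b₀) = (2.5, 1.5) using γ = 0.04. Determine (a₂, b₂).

(1.156, 0.54)

∇h = (8a, 10b)
Step 1: at (2.5, 1.5), ∇h = (20, 15) → (2.5, 1.5) − 0.04·(20, 15) = (1.7, 0.9)
Step 2: at (1.7, 0.9), ∇h = (13.6, 9) → (1.7, 0.9) − 0.04·(13.6, 9) = (1.156, 0.54)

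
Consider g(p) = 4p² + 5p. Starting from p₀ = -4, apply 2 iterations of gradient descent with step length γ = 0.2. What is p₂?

g′(p) = 8p + 5
p₁ = -4 − 0.2·(-27) = 1.4
p₂ = 1.4 − 0.2·16.2 = -1.84

-1.84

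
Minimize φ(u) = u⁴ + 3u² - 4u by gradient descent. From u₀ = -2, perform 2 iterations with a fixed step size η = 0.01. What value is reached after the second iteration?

-1.24832768

φ′(u) = 4u³ + 6u - 4
Step 1: φ′(-2) = -48; u₁ = -2 − 0.01·(-48) = -1.52
Step 2: φ′(-1.52) = -27.167232; u₂ = -1.52 − 0.01·(-27.167232) = -1.24832768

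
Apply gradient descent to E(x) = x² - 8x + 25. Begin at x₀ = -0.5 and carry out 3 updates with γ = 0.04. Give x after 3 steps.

E′(x) = 2x - 8
Step 1: E′(-0.5) = -9; x₁ = -0.5 − 0.04·(-9) = -0.14
Step 2: E′(-0.14) = -8.28; x₂ = -0.14 − 0.04·(-8.28) = 0.1912
Step 3: E′(0.1912) = -7.6176; x₃ = 0.1912 − 0.04·(-7.6176) = 0.495904

0.495904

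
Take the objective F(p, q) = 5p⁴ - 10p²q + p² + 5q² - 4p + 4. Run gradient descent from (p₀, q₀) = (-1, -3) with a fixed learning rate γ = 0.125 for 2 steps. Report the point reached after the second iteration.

(-2260.5859375, 118.328125)

∇F = (20p³ - 20pq + 2p - 4, -10p² + 10q)
Step 1: at (-1, -3), ∇F = (-86, -40) → (-1, -3) − 0.125·(-86, -40) = (9.75, 2)
Step 2: at (9.75, 2), ∇F = (18162.6875, -930.625) → (9.75, 2) − 0.125·(18162.6875, -930.625) = (-2260.5859375, 118.328125)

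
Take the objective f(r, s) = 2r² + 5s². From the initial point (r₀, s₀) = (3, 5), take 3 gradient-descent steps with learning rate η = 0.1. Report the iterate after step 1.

(1.8, 0)

∇f = (4r, 10s)
(r₁, s₁) = (3, 5) − 0.1·(12, 50) = (1.8, 0)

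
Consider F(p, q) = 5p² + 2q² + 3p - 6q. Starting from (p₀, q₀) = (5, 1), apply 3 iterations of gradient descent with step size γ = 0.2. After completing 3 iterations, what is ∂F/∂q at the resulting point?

-0.016

∇F = (10p + 3, 4q - 6)
(p₁, q₁) = (5, 1) − 0.2·(53, -2) = (-5.6, 1.4)
(p₂, q₂) = (-5.6, 1.4) − 0.2·(-53, -0.4) = (5, 1.48)
(p₃, q₃) = (5, 1.48) − 0.2·(53, -0.08) = (-5.6, 1.496)
∂F/∂q at (-5.6, 1.496) = -0.016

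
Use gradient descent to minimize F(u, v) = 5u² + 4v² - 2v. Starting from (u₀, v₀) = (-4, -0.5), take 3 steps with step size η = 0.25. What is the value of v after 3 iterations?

1

∇F = (10u, 8v - 2)
Step 1: at (-4, -0.5), ∇F = (-40, -6) → (-4, -0.5) − 0.25·(-40, -6) = (6, 1)
Step 2: at (6, 1), ∇F = (60, 6) → (6, 1) − 0.25·(60, 6) = (-9, -0.5)
Step 3: at (-9, -0.5), ∇F = (-90, -6) → (-9, -0.5) − 0.25·(-90, -6) = (13.5, 1)
v = 1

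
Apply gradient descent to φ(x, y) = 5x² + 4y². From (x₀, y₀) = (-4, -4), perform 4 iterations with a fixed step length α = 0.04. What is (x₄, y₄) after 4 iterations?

(-0.5184, -0.85525504)

∇φ = (10x, 8y)
Step 1: at (-4, -4), ∇φ = (-40, -32) → (-4, -4) − 0.04·(-40, -32) = (-2.4, -2.72)
Step 2: at (-2.4, -2.72), ∇φ = (-24, -21.76) → (-2.4, -2.72) − 0.04·(-24, -21.76) = (-1.44, -1.8496)
Step 3: at (-1.44, -1.8496), ∇φ = (-14.4, -14.7968) → (-1.44, -1.8496) − 0.04·(-14.4, -14.7968) = (-0.864, -1.257728)
Step 4: at (-0.864, -1.257728), ∇φ = (-8.64, -10.061824) → (-0.864, -1.257728) − 0.04·(-8.64, -10.061824) = (-0.5184, -0.85525504)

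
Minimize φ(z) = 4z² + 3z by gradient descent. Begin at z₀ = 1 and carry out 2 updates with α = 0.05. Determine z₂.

φ′(z) = 8z + 3
Step 1: φ′(1) = 11; z₁ = 1 − 0.05·11 = 0.45
Step 2: φ′(0.45) = 6.6; z₂ = 0.45 − 0.05·6.6 = 0.12

0.12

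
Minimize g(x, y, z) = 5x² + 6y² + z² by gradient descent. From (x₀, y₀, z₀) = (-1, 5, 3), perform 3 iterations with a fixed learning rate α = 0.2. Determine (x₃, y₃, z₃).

(1, -13.72, 0.648)

∇g = (10x, 12y, 2z)
Step 1: at (-1, 5, 3), ∇g = (-10, 60, 6) → (-1, 5, 3) − 0.2·(-10, 60, 6) = (1, -7, 1.8)
Step 2: at (1, -7, 1.8), ∇g = (10, -84, 3.6) → (1, -7, 1.8) − 0.2·(10, -84, 3.6) = (-1, 9.8, 1.08)
Step 3: at (-1, 9.8, 1.08), ∇g = (-10, 117.6, 2.16) → (-1, 9.8, 1.08) − 0.2·(-10, 117.6, 2.16) = (1, -13.72, 0.648)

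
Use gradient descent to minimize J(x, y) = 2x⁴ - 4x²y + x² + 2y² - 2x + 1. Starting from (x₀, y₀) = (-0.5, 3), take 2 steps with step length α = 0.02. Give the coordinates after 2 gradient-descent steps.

(-0.84116864, 2.592448)

∇J = (8x³ - 8xy + 2x - 2, -4x² + 4y)
(x₁, y₁) = (-0.5, 3) − 0.02·(8, 11) = (-0.66, 2.78)
(x₂, y₂) = (-0.66, 2.78) − 0.02·(9.058432, 9.3776) = (-0.84116864, 2.592448)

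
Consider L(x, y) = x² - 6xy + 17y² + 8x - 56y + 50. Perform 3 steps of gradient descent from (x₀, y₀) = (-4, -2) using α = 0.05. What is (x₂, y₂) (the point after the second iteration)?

(-3.64, -0.68)

∇L = (2x - 6y + 8, -6x + 34y - 56)
Step 1: at (-4, -2), ∇L = (12, -100) → (-4, -2) − 0.05·(12, -100) = (-4.6, 3)
Step 2: at (-4.6, 3), ∇L = (-19.2, 73.6) → (-4.6, 3) − 0.05·(-19.2, 73.6) = (-3.64, -0.68)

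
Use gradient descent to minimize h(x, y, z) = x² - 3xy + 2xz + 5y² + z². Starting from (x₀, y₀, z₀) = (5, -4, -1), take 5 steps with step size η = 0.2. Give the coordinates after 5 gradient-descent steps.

∇h = (2x - 3y + 2z, -3x + 10y, 2x + 2z)
Step 1: at (5, -4, -1), ∇h = (20, -55, 8) → (5, -4, -1) − 0.2·(20, -55, 8) = (1, 7, -2.6)
Step 2: at (1, 7, -2.6), ∇h = (-24.2, 67, -3.2) → (1, 7, -2.6) − 0.2·(-24.2, 67, -3.2) = (5.84, -6.4, -1.96)
Step 3: at (5.84, -6.4, -1.96), ∇h = (26.96, -81.52, 7.76) → (5.84, -6.4, -1.96) − 0.2·(26.96, -81.52, 7.76) = (0.448, 9.904, -3.512)
Step 4: at (0.448, 9.904, -3.512), ∇h = (-35.84, 97.696, -6.128) → (0.448, 9.904, -3.512) − 0.2·(-35.84, 97.696, -6.128) = (7.616, -9.6352, -2.2864)
Step 5: at (7.616, -9.6352, -2.2864), ∇h = (39.5648, -119.2, 10.6592) → (7.616, -9.6352, -2.2864) − 0.2·(39.5648, -119.2, 10.6592) = (-0.29696, 14.2048, -4.41824)

(-0.29696, 14.2048, -4.41824)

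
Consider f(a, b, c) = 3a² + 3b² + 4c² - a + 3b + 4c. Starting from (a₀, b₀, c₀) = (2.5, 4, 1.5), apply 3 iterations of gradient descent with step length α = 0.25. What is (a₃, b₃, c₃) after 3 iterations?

(-0.125, -1.0625, -2.5)

∇f = (6a - 1, 6b + 3, 8c + 4)
Step 1: at (2.5, 4, 1.5), ∇f = (14, 27, 16) → (2.5, 4, 1.5) − 0.25·(14, 27, 16) = (-1, -2.75, -2.5)
Step 2: at (-1, -2.75, -2.5), ∇f = (-7, -13.5, -16) → (-1, -2.75, -2.5) − 0.25·(-7, -13.5, -16) = (0.75, 0.625, 1.5)
Step 3: at (0.75, 0.625, 1.5), ∇f = (3.5, 6.75, 16) → (0.75, 0.625, 1.5) − 0.25·(3.5, 6.75, 16) = (-0.125, -1.0625, -2.5)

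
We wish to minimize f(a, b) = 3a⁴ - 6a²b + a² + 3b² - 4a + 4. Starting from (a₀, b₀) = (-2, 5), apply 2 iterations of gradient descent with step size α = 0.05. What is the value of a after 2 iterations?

2.9552

∇f = (12a³ - 12ab + 2a - 4, -6a² + 6b)
(a₁, b₁) = (-2, 5) − 0.05·(16, 6) = (-2.8, 4.7)
(a₂, b₂) = (-2.8, 4.7) − 0.05·(-115.104, -18.84) = (2.9552, 5.642)
a = 2.9552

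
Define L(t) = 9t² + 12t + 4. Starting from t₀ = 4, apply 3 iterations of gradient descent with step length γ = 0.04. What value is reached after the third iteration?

L′(t) = 18t + 12
Step 1: L′(4) = 84; t₁ = 4 − 0.04·84 = 0.64
Step 2: L′(0.64) = 23.52; t₂ = 0.64 − 0.04·23.52 = -0.3008
Step 3: L′(-0.3008) = 6.5856; t₃ = -0.3008 − 0.04·6.5856 = -0.564224

-0.564224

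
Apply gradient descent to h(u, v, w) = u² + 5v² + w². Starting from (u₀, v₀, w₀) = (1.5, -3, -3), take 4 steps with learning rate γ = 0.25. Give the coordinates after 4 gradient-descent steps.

∇h = (2u, 10v, 2w)
(u₁, v₁, w₁) = (1.5, -3, -3) − 0.25·(3, -30, -6) = (0.75, 4.5, -1.5)
(u₂, v₂, w₂) = (0.75, 4.5, -1.5) − 0.25·(1.5, 45, -3) = (0.375, -6.75, -0.75)
(u₃, v₃, w₃) = (0.375, -6.75, -0.75) − 0.25·(0.75, -67.5, -1.5) = (0.1875, 10.125, -0.375)
(u₄, v₄, w₄) = (0.1875, 10.125, -0.375) − 0.25·(0.375, 101.25, -0.75) = (0.09375, -15.1875, -0.1875)

(0.09375, -15.1875, -0.1875)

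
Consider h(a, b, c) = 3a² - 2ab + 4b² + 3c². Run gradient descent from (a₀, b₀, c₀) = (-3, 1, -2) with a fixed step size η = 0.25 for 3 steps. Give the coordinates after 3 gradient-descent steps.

(2.875, -4.625, 0.25)

∇h = (6a - 2b, -2a + 8b, 6c)
Step 1: at (-3, 1, -2), ∇h = (-20, 14, -12) → (-3, 1, -2) − 0.25·(-20, 14, -12) = (2, -2.5, 1)
Step 2: at (2, -2.5, 1), ∇h = (17, -24, 6) → (2, -2.5, 1) − 0.25·(17, -24, 6) = (-2.25, 3.5, -0.5)
Step 3: at (-2.25, 3.5, -0.5), ∇h = (-20.5, 32.5, -3) → (-2.25, 3.5, -0.5) − 0.25·(-20.5, 32.5, -3) = (2.875, -4.625, 0.25)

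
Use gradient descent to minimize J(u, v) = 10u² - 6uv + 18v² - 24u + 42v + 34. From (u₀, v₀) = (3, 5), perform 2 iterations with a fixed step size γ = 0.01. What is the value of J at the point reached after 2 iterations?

135.19023904

∇J = (20u - 6v - 24, -6u + 36v + 42)
Step 1: at (3, 5), ∇J = (6, 204) → (3, 5) − 0.01·(6, 204) = (2.94, 2.96)
Step 2: at (2.94, 2.96), ∇J = (17.04, 130.92) → (2.94, 2.96) − 0.01·(17.04, 130.92) = (2.7696, 1.6508)
J(2.7696, 1.6508) = 135.19023904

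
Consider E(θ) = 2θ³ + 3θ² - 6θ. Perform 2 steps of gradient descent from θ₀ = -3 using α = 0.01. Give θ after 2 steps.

E′(θ) = 6θ² + 6θ - 6
θ₁ = -3 − 0.01·30 = -3.3
θ₂ = -3.3 − 0.01·39.54 = -3.6954

-3.6954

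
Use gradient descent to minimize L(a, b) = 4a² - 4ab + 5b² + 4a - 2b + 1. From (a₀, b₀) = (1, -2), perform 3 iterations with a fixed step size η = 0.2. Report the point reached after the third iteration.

∇L = (8a - 4b + 4, -4a + 10b - 2)
Step 1: at (1, -2), ∇L = (20, -26) → (1, -2) − 0.2·(20, -26) = (-3, 3.2)
Step 2: at (-3, 3.2), ∇L = (-32.8, 42) → (-3, 3.2) − 0.2·(-32.8, 42) = (3.56, -5.2)
Step 3: at (3.56, -5.2), ∇L = (53.28, -68.24) → (3.56, -5.2) − 0.2·(53.28, -68.24) = (-7.096, 8.448)

(-7.096, 8.448)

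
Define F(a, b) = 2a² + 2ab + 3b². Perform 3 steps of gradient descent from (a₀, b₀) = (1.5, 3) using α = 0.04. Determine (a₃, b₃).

(0.44976, 1.13088)

∇F = (4a + 2b, 2a + 6b)
Step 1: at (1.5, 3), ∇F = (12, 21) → (1.5, 3) − 0.04·(12, 21) = (1.02, 2.16)
Step 2: at (1.02, 2.16), ∇F = (8.4, 15) → (1.02, 2.16) − 0.04·(8.4, 15) = (0.684, 1.56)
Step 3: at (0.684, 1.56), ∇F = (5.856, 10.728) → (0.684, 1.56) − 0.04·(5.856, 10.728) = (0.44976, 1.13088)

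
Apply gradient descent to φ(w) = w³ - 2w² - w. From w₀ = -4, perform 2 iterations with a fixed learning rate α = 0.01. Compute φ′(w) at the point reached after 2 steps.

109.845375498747

φ′(w) = 3w² - 4w - 1
Step 1: φ′(-4) = 63; w₁ = -4 − 0.01·63 = -4.63
Step 2: φ′(-4.63) = 81.8307; w₂ = -4.63 − 0.01·81.8307 = -5.448307
φ′(w) at (-5.448307) = 109.845375498747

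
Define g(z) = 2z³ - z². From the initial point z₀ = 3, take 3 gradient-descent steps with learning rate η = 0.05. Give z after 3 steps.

0.5157888

g′(z) = 6z² - 2z
Step 1: g′(3) = 48; z₁ = 3 − 0.05·48 = 0.6
Step 2: g′(0.6) = 0.96; z₂ = 0.6 − 0.05·0.96 = 0.552
Step 3: g′(0.552) = 0.724224; z₃ = 0.552 − 0.05·0.724224 = 0.5157888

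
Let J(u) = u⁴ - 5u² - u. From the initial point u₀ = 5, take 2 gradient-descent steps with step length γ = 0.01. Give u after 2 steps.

J′(u) = 4u³ - 10u - 1
Step 1: J′(5) = 449; u₁ = 5 − 0.01·449 = 0.51
Step 2: J′(0.51) = -5.569396; u₂ = 0.51 − 0.01·(-5.569396) = 0.56569396

0.56569396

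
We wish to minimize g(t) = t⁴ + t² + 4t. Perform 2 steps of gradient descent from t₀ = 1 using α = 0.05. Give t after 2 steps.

0.225

g′(t) = 4t³ + 2t + 4
t₁ = 1 − 0.05·10 = 0.5
t₂ = 0.5 − 0.05·5.5 = 0.225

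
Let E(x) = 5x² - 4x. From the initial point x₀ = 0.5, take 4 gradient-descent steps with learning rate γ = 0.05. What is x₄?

E′(x) = 10x - 4
Step 1: E′(0.5) = 1; x₁ = 0.5 − 0.05·1 = 0.45
Step 2: E′(0.45) = 0.5; x₂ = 0.45 − 0.05·0.5 = 0.425
Step 3: E′(0.425) = 0.25; x₃ = 0.425 − 0.05·0.25 = 0.4125
Step 4: E′(0.4125) = 0.125; x₄ = 0.4125 − 0.05·0.125 = 0.40625

0.40625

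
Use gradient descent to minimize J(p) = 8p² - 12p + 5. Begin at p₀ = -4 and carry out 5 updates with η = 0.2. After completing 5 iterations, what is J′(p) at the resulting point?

3916.76032

J′(p) = 16p - 12
Step 1: J′(-4) = -76; p₁ = -4 − 0.2·(-76) = 11.2
Step 2: J′(11.2) = 167.2; p₂ = 11.2 − 0.2·167.2 = -22.24
Step 3: J′(-22.24) = -367.84; p₃ = -22.24 − 0.2·(-367.84) = 51.328
Step 4: J′(51.328) = 809.248; p₄ = 51.328 − 0.2·809.248 = -110.5216
Step 5: J′(-110.5216) = -1780.3456; p₅ = -110.5216 − 0.2·(-1780.3456) = 245.54752
J′(p) at (245.54752) = 3916.76032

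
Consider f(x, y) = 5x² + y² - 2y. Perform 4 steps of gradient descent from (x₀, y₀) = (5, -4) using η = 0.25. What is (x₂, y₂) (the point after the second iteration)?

(11.25, -0.25)

∇f = (10x, 2y - 2)
Step 1: at (5, -4), ∇f = (50, -10) → (5, -4) − 0.25·(50, -10) = (-7.5, -1.5)
Step 2: at (-7.5, -1.5), ∇f = (-75, -5) → (-7.5, -1.5) − 0.25·(-75, -5) = (11.25, -0.25)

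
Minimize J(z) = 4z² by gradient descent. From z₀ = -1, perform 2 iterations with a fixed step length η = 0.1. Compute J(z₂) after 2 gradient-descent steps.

0.0064

J′(z) = 8z
z₁ = -1 − 0.1·(-8) = -0.2
z₂ = -0.2 − 0.1·(-1.6) = -0.04
J(-0.04) = 0.0064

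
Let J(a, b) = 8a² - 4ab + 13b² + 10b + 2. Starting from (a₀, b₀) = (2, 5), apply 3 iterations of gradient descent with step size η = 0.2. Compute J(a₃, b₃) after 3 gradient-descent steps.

2152032.178752

∇J = (16a - 4b, -4a + 26b + 10)
(a₁, b₁) = (2, 5) − 0.2·(12, 132) = (-0.4, -21.4)
(a₂, b₂) = (-0.4, -21.4) − 0.2·(79.2, -544.8) = (-16.24, 87.56)
(a₃, b₃) = (-16.24, 87.56) − 0.2·(-610.08, 2351.52) = (105.776, -382.744)
J(105.776, -382.744) = 2152032.178752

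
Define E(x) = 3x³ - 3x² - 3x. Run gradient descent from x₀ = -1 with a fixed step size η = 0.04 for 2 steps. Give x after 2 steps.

-2.503744

E′(x) = 9x² - 6x - 3
x₁ = -1 − 0.04·12 = -1.48
x₂ = -1.48 − 0.04·25.5936 = -2.503744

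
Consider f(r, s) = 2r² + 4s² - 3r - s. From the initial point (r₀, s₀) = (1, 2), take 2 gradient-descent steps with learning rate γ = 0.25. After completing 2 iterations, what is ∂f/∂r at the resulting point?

∇f = (4r - 3, 8s - 1)
Step 1: at (1, 2), ∇f = (1, 15) → (1, 2) − 0.25·(1, 15) = (0.75, -1.75)
Step 2: at (0.75, -1.75), ∇f = (0, -15) → (0.75, -1.75) − 0.25·(0, -15) = (0.75, 2)
∂f/∂r at (0.75, 2) = 0

0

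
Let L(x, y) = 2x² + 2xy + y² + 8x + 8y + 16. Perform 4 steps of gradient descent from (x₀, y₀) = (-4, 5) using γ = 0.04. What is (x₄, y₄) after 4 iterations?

∇L = (4x + 2y + 8, 2x + 2y + 8)
Step 1: at (-4, 5), ∇L = (2, 10) → (-4, 5) − 0.04·(2, 10) = (-4.08, 4.6)
Step 2: at (-4.08, 4.6), ∇L = (0.88, 9.04) → (-4.08, 4.6) − 0.04·(0.88, 9.04) = (-4.1152, 4.2384)
Step 3: at (-4.1152, 4.2384), ∇L = (0.016, 8.2464) → (-4.1152, 4.2384) − 0.04·(0.016, 8.2464) = (-4.11584, 3.908544)
Step 4: at (-4.11584, 3.908544), ∇L = (-0.646272, 7.585408) → (-4.11584, 3.908544) − 0.04·(-0.646272, 7.585408) = (-4.08998912, 3.60512768)

(-4.08998912, 3.60512768)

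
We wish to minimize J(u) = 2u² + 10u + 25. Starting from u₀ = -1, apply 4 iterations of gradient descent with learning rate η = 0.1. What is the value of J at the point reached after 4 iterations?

12.57558272

J′(u) = 4u + 10
Step 1: J′(-1) = 6; u₁ = -1 − 0.1·6 = -1.6
Step 2: J′(-1.6) = 3.6; u₂ = -1.6 − 0.1·3.6 = -1.96
Step 3: J′(-1.96) = 2.16; u₃ = -1.96 − 0.1·2.16 = -2.176
Step 4: J′(-2.176) = 1.296; u₄ = -2.176 − 0.1·1.296 = -2.3056
J(-2.3056) = 12.57558272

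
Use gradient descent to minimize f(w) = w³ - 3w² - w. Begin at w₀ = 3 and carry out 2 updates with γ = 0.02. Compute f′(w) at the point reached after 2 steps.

4.842865983488

f′(w) = 3w² - 6w - 1
Step 1: f′(3) = 8; w₁ = 3 − 0.02·8 = 2.84
Step 2: f′(2.84) = 6.1568; w₂ = 2.84 − 0.02·6.1568 = 2.716864
f′(w) at (2.716864) = 4.842865983488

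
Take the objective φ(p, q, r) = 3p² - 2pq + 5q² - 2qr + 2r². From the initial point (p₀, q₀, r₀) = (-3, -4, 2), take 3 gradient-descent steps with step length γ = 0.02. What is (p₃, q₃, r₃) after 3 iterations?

∇φ = (6p - 2q, -2p + 10q - 2r, -2q + 4r)
Step 1: at (-3, -4, 2), ∇φ = (-10, -38, 16) → (-3, -4, 2) − 0.02·(-10, -38, 16) = (-2.8, -3.24, 1.68)
Step 2: at (-2.8, -3.24, 1.68), ∇φ = (-10.32, -30.16, 13.2) → (-2.8, -3.24, 1.68) − 0.02·(-10.32, -30.16, 13.2) = (-2.5936, -2.6368, 1.416)
Step 3: at (-2.5936, -2.6368, 1.416), ∇φ = (-10.288, -24.0128, 10.9376) → (-2.5936, -2.6368, 1.416) − 0.02·(-10.288, -24.0128, 10.9376) = (-2.38784, -2.156544, 1.197248)

(-2.38784, -2.156544, 1.197248)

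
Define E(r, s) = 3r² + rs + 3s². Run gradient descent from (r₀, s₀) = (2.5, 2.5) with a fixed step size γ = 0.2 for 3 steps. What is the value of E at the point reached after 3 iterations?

∇E = (6r + s, r + 6s)
(r₁, s₁) = (2.5, 2.5) − 0.2·(17.5, 17.5) = (-1, -1)
(r₂, s₂) = (-1, -1) − 0.2·(-7, -7) = (0.4, 0.4)
(r₃, s₃) = (0.4, 0.4) − 0.2·(2.8, 2.8) = (-0.16, -0.16)
E(-0.16, -0.16) = 0.1792

0.1792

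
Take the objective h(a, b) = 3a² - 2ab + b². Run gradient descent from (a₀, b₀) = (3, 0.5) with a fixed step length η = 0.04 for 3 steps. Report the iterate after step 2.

∇h = (6a - 2b, -2a + 2b)
Step 1: at (3, 0.5), ∇h = (17, -5) → (3, 0.5) − 0.04·(17, -5) = (2.32, 0.7)
Step 2: at (2.32, 0.7), ∇h = (12.52, -3.24) → (2.32, 0.7) − 0.04·(12.52, -3.24) = (1.8192, 0.8296)

(1.8192, 0.8296)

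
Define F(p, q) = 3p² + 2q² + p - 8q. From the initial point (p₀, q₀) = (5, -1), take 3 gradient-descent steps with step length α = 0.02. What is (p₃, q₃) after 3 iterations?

(3.354272, -0.336064)

∇F = (6p + 1, 4q - 8)
Step 1: at (5, -1), ∇F = (31, -12) → (5, -1) − 0.02·(31, -12) = (4.38, -0.76)
Step 2: at (4.38, -0.76), ∇F = (27.28, -11.04) → (4.38, -0.76) − 0.02·(27.28, -11.04) = (3.8344, -0.5392)
Step 3: at (3.8344, -0.5392), ∇F = (24.0064, -10.1568) → (3.8344, -0.5392) − 0.02·(24.0064, -10.1568) = (3.354272, -0.336064)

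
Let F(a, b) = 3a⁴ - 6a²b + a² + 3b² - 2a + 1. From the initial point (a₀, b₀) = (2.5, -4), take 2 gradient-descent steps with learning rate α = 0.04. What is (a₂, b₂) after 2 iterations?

(466.85837824, 22.447136)

∇F = (12a³ - 12ab + 2a - 2, -6a² + 6b)
Step 1: at (2.5, -4), ∇F = (310.5, -61.5) → (2.5, -4) − 0.04·(310.5, -61.5) = (-9.92, -1.54)
Step 2: at (-9.92, -1.54), ∇F = (-11919.459456, -599.6784) → (-9.92, -1.54) − 0.04·(-11919.459456, -599.6784) = (466.85837824, 22.447136)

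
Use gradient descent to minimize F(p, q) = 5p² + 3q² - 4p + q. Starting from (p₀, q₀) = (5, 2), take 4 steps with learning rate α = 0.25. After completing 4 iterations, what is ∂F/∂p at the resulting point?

232.875

∇F = (10p - 4, 6q + 1)
Step 1: at (5, 2), ∇F = (46, 13) → (5, 2) − 0.25·(46, 13) = (-6.5, -1.25)
Step 2: at (-6.5, -1.25), ∇F = (-69, -6.5) → (-6.5, -1.25) − 0.25·(-69, -6.5) = (10.75, 0.375)
Step 3: at (10.75, 0.375), ∇F = (103.5, 3.25) → (10.75, 0.375) − 0.25·(103.5, 3.25) = (-15.125, -0.4375)
Step 4: at (-15.125, -0.4375), ∇F = (-155.25, -1.625) → (-15.125, -0.4375) − 0.25·(-155.25, -1.625) = (23.6875, -0.03125)
∂F/∂p at (23.6875, -0.03125) = 232.875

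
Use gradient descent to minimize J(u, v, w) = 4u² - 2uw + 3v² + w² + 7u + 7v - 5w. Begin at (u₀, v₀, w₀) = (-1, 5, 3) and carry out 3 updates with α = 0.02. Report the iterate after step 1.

(-0.86, 4.26, 2.94)

∇J = (8u - 2w + 7, 6v + 7, -2u + 2w - 5)
(u₁, v₁, w₁) = (-1, 5, 3) − 0.02·(-7, 37, 3) = (-0.86, 4.26, 2.94)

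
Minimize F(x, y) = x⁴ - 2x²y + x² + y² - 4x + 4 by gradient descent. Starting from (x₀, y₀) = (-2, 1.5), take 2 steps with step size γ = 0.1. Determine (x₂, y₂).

(1.4752, 1.728)

∇F = (4x³ - 4xy + 2x - 4, -2x² + 2y)
Step 1: at (-2, 1.5), ∇F = (-28, -5) → (-2, 1.5) − 0.1·(-28, -5) = (0.8, 2)
Step 2: at (0.8, 2), ∇F = (-6.752, 2.72) → (0.8, 2) − 0.1·(-6.752, 2.72) = (1.4752, 1.728)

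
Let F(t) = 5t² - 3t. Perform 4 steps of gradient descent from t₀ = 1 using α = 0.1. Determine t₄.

F′(t) = 10t - 3
Step 1: F′(1) = 7; t₁ = 1 − 0.1·7 = 0.3
Step 2: F′(0.3) = 0; t₂ = 0.3 − 0.1·0 = 0.3
Step 3: F′(0.3) = 0; t₃ = 0.3 − 0.1·0 = 0.3
Step 4: F′(0.3) = 0; t₄ = 0.3 − 0.1·0 = 0.3

0.3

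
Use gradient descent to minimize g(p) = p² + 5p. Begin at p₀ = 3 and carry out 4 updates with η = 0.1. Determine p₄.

-0.2472

g′(p) = 2p + 5
Step 1: g′(3) = 11; p₁ = 3 − 0.1·11 = 1.9
Step 2: g′(1.9) = 8.8; p₂ = 1.9 − 0.1·8.8 = 1.02
Step 3: g′(1.02) = 7.04; p₃ = 1.02 − 0.1·7.04 = 0.316
Step 4: g′(0.316) = 5.632; p₄ = 0.316 − 0.1·5.632 = -0.2472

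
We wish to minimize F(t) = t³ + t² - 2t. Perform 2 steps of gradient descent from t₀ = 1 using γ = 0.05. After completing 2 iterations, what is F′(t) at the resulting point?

F′(t) = 3t² + 2t - 2
Step 1: F′(1) = 3; t₁ = 1 − 0.05·3 = 0.85
Step 2: F′(0.85) = 1.8675; t₂ = 0.85 − 0.05·1.8675 = 0.756625
F′(t) at (0.756625) = 1.230694171875

1.230694171875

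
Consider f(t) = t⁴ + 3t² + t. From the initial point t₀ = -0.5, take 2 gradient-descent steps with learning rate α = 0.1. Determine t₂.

-0.19375

f′(t) = 4t³ + 6t + 1
t₁ = -0.5 − 0.1·(-2.5) = -0.25
t₂ = -0.25 − 0.1·(-0.5625) = -0.19375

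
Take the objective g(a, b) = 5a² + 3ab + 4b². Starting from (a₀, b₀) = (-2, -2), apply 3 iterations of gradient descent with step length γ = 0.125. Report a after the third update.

∇g = (10a + 3b, 3a + 8b)
Step 1: at (-2, -2), ∇g = (-26, -22) → (-2, -2) − 0.125·(-26, -22) = (1.25, 0.75)
Step 2: at (1.25, 0.75), ∇g = (14.75, 9.75) → (1.25, 0.75) − 0.125·(14.75, 9.75) = (-0.59375, -0.46875)
Step 3: at (-0.59375, -0.46875), ∇g = (-7.34375, -5.53125) → (-0.59375, -0.46875) − 0.125·(-7.34375, -5.53125) = (0.32421875, 0.22265625)
a = 0.32421875

0.32421875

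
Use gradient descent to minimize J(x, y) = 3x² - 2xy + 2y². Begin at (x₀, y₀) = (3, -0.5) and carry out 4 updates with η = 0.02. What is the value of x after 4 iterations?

∇J = (6x - 2y, -2x + 4y)
Step 1: at (3, -0.5), ∇J = (19, -8) → (3, -0.5) − 0.02·(19, -8) = (2.62, -0.34)
Step 2: at (2.62, -0.34), ∇J = (16.4, -6.6) → (2.62, -0.34) − 0.02·(16.4, -6.6) = (2.292, -0.208)
Step 3: at (2.292, -0.208), ∇J = (14.168, -5.416) → (2.292, -0.208) − 0.02·(14.168, -5.416) = (2.00864, -0.09968)
Step 4: at (2.00864, -0.09968), ∇J = (12.2512, -4.416) → (2.00864, -0.09968) − 0.02·(12.2512, -4.416) = (1.763616, -0.01136)
x = 1.763616

1.763616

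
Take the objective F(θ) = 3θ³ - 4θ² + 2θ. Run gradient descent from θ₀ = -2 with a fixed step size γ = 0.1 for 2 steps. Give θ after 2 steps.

-62.804

F′(θ) = 9θ² - 8θ + 2
Step 1: F′(-2) = 54; θ₁ = -2 − 0.1·54 = -7.4
Step 2: F′(-7.4) = 554.04; θ₂ = -7.4 − 0.1·554.04 = -62.804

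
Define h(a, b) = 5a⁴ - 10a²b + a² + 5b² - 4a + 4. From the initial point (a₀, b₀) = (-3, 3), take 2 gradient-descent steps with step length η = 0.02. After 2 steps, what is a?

∇h = (20a³ - 20ab + 2a - 4, -10a² + 10b)
Step 1: at (-3, 3), ∇h = (-370, -60) → (-3, 3) − 0.02·(-370, -60) = (4.4, 4.2)
Step 2: at (4.4, 4.2), ∇h = (1338.88, -151.6) → (4.4, 4.2) − 0.02·(1338.88, -151.6) = (-22.3776, 7.232)
a = -22.3776

-22.3776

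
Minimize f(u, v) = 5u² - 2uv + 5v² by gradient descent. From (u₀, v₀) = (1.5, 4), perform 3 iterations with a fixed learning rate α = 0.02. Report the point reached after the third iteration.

∇f = (10u - 2v, -2u + 10v)
Step 1: at (1.5, 4), ∇f = (7, 37) → (1.5, 4) − 0.02·(7, 37) = (1.36, 3.26)
Step 2: at (1.36, 3.26), ∇f = (7.08, 29.88) → (1.36, 3.26) − 0.02·(7.08, 29.88) = (1.2184, 2.6624)
Step 3: at (1.2184, 2.6624), ∇f = (6.8592, 24.1872) → (1.2184, 2.6624) − 0.02·(6.8592, 24.1872) = (1.081216, 2.178656)

(1.081216, 2.178656)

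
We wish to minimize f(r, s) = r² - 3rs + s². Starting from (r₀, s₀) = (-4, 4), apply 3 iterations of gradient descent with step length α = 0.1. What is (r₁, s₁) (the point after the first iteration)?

∇f = (2r - 3s, -3r + 2s)
(r₁, s₁) = (-4, 4) − 0.1·(-20, 20) = (-2, 2)

(-2, 2)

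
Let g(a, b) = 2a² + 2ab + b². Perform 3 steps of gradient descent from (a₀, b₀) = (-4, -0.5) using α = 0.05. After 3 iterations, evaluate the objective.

6.54300125

∇g = (4a + 2b, 2a + 2b)
Step 1: at (-4, -0.5), ∇g = (-17, -9) → (-4, -0.5) − 0.05·(-17, -9) = (-3.15, -0.05)
Step 2: at (-3.15, -0.05), ∇g = (-12.7, -6.4) → (-3.15, -0.05) − 0.05·(-12.7, -6.4) = (-2.515, 0.27)
Step 3: at (-2.515, 0.27), ∇g = (-9.52, -4.49) → (-2.515, 0.27) − 0.05·(-9.52, -4.49) = (-2.039, 0.4945)
g(-2.039, 0.4945) = 6.54300125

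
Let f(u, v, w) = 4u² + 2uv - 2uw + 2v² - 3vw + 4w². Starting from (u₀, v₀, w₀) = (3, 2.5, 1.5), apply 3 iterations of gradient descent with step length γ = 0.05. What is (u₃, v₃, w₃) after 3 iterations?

(0.57075, 1.3970625, 1.1816875)

∇f = (8u + 2v - 2w, 2u + 4v - 3w, -2u - 3v + 8w)
Step 1: at (3, 2.5, 1.5), ∇f = (26, 11.5, -1.5) → (3, 2.5, 1.5) − 0.05·(26, 11.5, -1.5) = (1.7, 1.925, 1.575)
Step 2: at (1.7, 1.925, 1.575), ∇f = (14.3, 6.375, 3.425) → (1.7, 1.925, 1.575) − 0.05·(14.3, 6.375, 3.425) = (0.985, 1.60625, 1.40375)
Step 3: at (0.985, 1.60625, 1.40375), ∇f = (8.285, 4.18375, 4.44125) → (0.985, 1.60625, 1.40375) − 0.05·(8.285, 4.18375, 4.44125) = (0.57075, 1.3970625, 1.1816875)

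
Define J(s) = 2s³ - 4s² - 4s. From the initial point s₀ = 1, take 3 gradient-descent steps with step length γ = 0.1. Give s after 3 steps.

1.7142784

J′(s) = 6s² - 8s - 4
Step 1: J′(1) = -6; s₁ = 1 − 0.1·(-6) = 1.6
Step 2: J′(1.6) = -1.44; s₂ = 1.6 − 0.1·(-1.44) = 1.744
Step 3: J′(1.744) = 0.297216; s₃ = 1.744 − 0.1·0.297216 = 1.7142784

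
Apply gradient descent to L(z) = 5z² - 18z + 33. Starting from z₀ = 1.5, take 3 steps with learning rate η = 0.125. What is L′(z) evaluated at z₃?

L′(z) = 10z - 18
Step 1: L′(1.5) = -3; z₁ = 1.5 − 0.125·(-3) = 1.875
Step 2: L′(1.875) = 0.75; z₂ = 1.875 − 0.125·0.75 = 1.78125
Step 3: L′(1.78125) = -0.1875; z₃ = 1.78125 − 0.125·(-0.1875) = 1.8046875
L′(z) at (1.8046875) = 0.046875

0.046875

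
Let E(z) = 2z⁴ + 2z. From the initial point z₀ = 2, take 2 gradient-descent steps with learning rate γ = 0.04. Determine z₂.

E′(z) = 8z³ + 2
z₁ = 2 − 0.04·66 = -0.64
z₂ = -0.64 − 0.04·(-0.097152) = -0.63611392

-0.63611392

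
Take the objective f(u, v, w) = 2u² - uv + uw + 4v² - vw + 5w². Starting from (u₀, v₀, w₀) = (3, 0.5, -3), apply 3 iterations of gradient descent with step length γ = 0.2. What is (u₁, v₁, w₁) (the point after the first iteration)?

(1.3, -0.3, 2.5)

∇f = (4u - v + w, -u + 8v - w, u - v + 10w)
(u₁, v₁, w₁) = (3, 0.5, -3) − 0.2·(8.5, 4, -27.5) = (1.3, -0.3, 2.5)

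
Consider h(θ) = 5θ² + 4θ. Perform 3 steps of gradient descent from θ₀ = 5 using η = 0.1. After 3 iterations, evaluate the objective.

-0.8

h′(θ) = 10θ + 4
Step 1: h′(5) = 54; θ₁ = 5 − 0.1·54 = -0.4
Step 2: h′(-0.4) = 0; θ₂ = -0.4 − 0.1·0 = -0.4
Step 3: h′(-0.4) = 0; θ₃ = -0.4 − 0.1·0 = -0.4
h(-0.4) = -0.8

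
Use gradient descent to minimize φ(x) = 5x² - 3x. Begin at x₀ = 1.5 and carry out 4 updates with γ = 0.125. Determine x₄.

φ′(x) = 10x - 3
Step 1: φ′(1.5) = 12; x₁ = 1.5 − 0.125·12 = 0
Step 2: φ′(0) = -3; x₂ = 0 − 0.125·(-3) = 0.375
Step 3: φ′(0.375) = 0.75; x₃ = 0.375 − 0.125·0.75 = 0.28125
Step 4: φ′(0.28125) = -0.1875; x₄ = 0.28125 − 0.125·(-0.1875) = 0.3046875

0.3046875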